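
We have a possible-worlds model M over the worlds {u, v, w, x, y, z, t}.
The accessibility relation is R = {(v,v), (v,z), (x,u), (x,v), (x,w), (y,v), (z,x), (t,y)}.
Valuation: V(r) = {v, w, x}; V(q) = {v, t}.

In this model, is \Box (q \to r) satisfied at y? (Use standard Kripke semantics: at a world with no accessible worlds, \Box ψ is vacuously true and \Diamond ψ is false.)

Recall that \Box ψ holds at a world iff ψ holds at every accessible world, and \Diamond ψ holds iff ψ holds at some accessible world.
At y: \Box (q \to r) requires q \to r at every successor {v}.
  At v: q \to r is true.
So \Box (q \to r) is true at y.

Yes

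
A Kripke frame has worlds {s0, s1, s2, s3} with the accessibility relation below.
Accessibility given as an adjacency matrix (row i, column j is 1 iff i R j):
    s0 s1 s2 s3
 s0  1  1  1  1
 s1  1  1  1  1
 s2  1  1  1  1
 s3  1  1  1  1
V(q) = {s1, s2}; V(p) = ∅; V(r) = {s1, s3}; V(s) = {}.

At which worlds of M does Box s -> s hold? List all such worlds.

Recall that Box ψ holds at a world iff ψ holds at every accessible world, and Dia ψ holds iff ψ holds at some accessible world.
Let φ = Box s -> s. Evaluate φ at each world:
  s0 (successors {s0, s1, s2, s3}): φ is true.
  s1 (successors {s0, s1, s2, s3}): φ is true.
  s2 (successors {s0, s1, s2, s3}): φ is true.
  s3 (successors {s0, s1, s2, s3}): φ is true.
For instance, at s2:
  At s2: Box s is false, s is false, so Box s -> s is true.
    At s2: Box s requires s at every successor {s0, s1, s2, s3}.
      s fails at s0, so Box s is false at s2.
Satisfying worlds: {s0, s1, s2, s3}

s0, s1, s2, s3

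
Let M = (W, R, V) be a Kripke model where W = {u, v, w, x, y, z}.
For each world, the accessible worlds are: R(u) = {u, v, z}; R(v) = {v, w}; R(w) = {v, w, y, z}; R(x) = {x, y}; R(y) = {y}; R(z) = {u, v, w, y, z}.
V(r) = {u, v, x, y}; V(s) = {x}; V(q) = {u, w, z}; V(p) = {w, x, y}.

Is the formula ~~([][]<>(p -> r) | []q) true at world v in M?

Yes

Recall that []ψ holds at a world iff ψ holds at every accessible world, and <>ψ holds iff ψ holds at some accessible world.
At v: ~([][]<>(p -> r) | []q) is false, so ~~([][]<>(p -> r) | []q) is true.
  At v: [][]<>(p -> r) | []q is true, so ~([][]<>(p -> r) | []q) is false.
    At v: [][]<>(p -> r) is true, []q is false, so [][]<>(p -> r) | []q is true.
      At v: [][]<>(p -> r) requires []<>(p -> r) at every successor {v, w}.
        At v: []<>(p -> r) is true.
        At w: []<>(p -> r) is true.
      So [][]<>(p -> r) is true at v.
      At v: []q requires q at every successor {v, w}.
        q fails at v, so []q is false at v.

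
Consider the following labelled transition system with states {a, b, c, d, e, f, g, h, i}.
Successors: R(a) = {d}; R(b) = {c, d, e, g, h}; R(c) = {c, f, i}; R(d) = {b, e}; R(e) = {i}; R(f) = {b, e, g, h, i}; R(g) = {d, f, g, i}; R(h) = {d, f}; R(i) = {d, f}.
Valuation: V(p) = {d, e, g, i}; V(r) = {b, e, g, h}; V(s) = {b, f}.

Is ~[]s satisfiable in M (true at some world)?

Yes

Let φ = ~[]s. Evaluate φ at each world:
  a (successors {d}): φ is true.
  b (successors {c, d, e, g, h}): φ is true.
  c (successors {c, f, i}): φ is true.
  d (successors {b, e}): φ is true.
  e (successors {i}): φ is true.
  f (successors {b, e, g, h, i}): φ is true.
  g (successors {d, f, g, i}): φ is true.
  h (successors {d, f}): φ is true.
  i (successors {d, f}): φ is true.
Detail at a (witness):
  At a: []s is false, so ~[]s is true.
    At a: []s requires s at every successor {d}.
      s fails at d, so []s is false at a.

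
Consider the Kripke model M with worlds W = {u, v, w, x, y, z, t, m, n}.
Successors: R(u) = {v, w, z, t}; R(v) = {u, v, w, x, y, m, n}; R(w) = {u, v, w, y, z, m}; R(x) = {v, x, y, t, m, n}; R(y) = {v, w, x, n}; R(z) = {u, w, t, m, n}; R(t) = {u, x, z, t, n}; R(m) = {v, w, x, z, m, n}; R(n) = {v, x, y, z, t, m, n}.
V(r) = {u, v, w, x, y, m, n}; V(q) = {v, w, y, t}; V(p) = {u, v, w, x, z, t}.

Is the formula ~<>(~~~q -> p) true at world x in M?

At x: <>(~~~q -> p) is true, so ~<>(~~~q -> p) is false.
  At x: <>(~~~q -> p) requires ~~~q -> p at some successor in {v, x, y, t, m, n}.
    ~~~q -> p holds at v, so <>(~~~q -> p) is true at x.

No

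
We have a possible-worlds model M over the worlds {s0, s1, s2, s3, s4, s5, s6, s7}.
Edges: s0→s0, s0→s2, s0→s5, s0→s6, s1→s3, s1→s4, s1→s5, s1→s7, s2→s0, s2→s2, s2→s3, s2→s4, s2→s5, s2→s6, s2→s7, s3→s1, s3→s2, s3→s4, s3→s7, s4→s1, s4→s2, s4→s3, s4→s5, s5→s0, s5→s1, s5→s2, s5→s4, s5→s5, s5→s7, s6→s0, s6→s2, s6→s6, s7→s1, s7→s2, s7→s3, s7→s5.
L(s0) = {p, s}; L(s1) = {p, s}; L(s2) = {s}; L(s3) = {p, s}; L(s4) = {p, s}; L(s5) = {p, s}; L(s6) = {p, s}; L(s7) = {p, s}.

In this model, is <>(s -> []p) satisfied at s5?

Yes

At s5: <>(s -> []p) requires s -> []p at some successor in {s0, s1, s2, s4, s5, s7}.
  s -> []p holds at s1, so <>(s -> []p) is true at s5.
    At s1: s is true, []p is true, so s -> []p is true.
      At s1: []p requires p at every successor {s3, s4, s5, s7}.
        At s3: p is true.
        At s4: p is true.
        At s5: p is true.
        At s7: p is true.
      So []p is true at s1.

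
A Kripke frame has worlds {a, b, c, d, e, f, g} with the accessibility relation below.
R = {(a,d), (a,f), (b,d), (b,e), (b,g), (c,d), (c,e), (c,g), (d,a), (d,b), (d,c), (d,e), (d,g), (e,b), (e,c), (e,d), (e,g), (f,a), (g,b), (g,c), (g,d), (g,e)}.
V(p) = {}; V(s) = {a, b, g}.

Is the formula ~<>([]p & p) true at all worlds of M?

Yes

Let φ = ~<>([]p & p). Evaluate φ at each world:
  a (successors {d, f}): φ is true.
  b (successors {d, e, g}): φ is true.
  c (successors {d, e, g}): φ is true.
  d (successors {a, b, c, e, g}): φ is true.
  e (successors {b, c, d, g}): φ is true.
  f (successors {a}): φ is true.
  g (successors {b, c, d, e}): φ is true.
For instance, at g:
  At g: <>([]p & p) is false, so ~<>([]p & p) is true.
    At g: <>([]p & p) requires []p & p at some successor in {b, c, d, e}.
      At b: []p & p is false.
      At c: []p & p is false.
      At d: []p & p is false.
      At e: []p & p is false.
    So <>([]p & p) is false at g.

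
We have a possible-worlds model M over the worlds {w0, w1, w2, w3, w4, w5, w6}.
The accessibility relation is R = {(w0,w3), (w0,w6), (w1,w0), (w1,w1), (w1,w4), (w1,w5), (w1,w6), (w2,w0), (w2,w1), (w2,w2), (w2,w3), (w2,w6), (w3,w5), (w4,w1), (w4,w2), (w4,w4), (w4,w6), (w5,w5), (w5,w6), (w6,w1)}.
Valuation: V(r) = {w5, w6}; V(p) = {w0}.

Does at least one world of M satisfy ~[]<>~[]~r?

No

Recall that []ψ holds at a world iff ψ holds at every accessible world, and <>ψ holds iff ψ holds at some accessible world.
Let φ = ~[]<>~[]~r. Evaluate φ at each world:
  w0 (successors {w3, w6}): φ is false.
  w1 (successors {w0, w1, w4, w5, w6}): φ is false.
  w2 (successors {w0, w1, w2, w3, w6}): φ is false.
  w3 (successors {w5}): φ is false.
  w4 (successors {w1, w2, w4, w6}): φ is false.
  w5 (successors {w5, w6}): φ is false.
  w6 (successors {w1}): φ is false.
For instance, at w4:
  At w4: []<>~[]~r is true, so ~[]<>~[]~r is false.
    At w4: []<>~[]~r requires <>~[]~r at every successor {w1, w2, w4, w6}.
      At w1: <>~[]~r is true.
      At w2: <>~[]~r is true.
      At w4: <>~[]~r is true.
      At w6: <>~[]~r is true.
    So []<>~[]~r is true at w4.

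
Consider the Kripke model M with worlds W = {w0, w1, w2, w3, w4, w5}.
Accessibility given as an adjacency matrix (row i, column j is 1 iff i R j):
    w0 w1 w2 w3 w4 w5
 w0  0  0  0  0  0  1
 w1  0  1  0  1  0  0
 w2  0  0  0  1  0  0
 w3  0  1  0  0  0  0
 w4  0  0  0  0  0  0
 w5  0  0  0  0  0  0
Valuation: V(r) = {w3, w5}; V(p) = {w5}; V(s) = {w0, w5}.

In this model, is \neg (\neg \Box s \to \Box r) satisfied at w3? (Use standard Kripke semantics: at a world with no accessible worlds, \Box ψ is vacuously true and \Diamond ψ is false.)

Yes

At w3: \neg \Box s \to \Box r is false, so \neg (\neg \Box s \to \Box r) is true.
  At w3: \neg \Box s is true, \Box r is false, so \neg \Box s \to \Box r is false.
    At w3: \Box s is false, so \neg \Box s is true.
      At w3: \Box s requires s at every successor {w1}.
        s fails at w1, so \Box s is false at w3.
    At w3: \Box r requires r at every successor {w1}.
      r fails at w1, so \Box r is false at w3.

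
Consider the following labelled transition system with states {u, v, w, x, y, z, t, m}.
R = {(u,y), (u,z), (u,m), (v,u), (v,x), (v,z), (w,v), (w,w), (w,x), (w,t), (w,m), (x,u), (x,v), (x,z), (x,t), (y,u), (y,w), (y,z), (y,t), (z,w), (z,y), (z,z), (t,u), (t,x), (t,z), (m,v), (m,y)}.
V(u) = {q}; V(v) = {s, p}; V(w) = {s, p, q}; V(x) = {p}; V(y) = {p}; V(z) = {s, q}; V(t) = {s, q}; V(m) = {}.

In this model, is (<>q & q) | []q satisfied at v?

No

At v: <>q & q is false, []q is false, so (<>q & q) | []q is false.
  At v: <>q is true, q is false, so <>q & q is false.
    At v: <>q requires q at some successor in {u, x, z}.
      q holds at u, so <>q is true at v.
  At v: []q requires q at every successor {u, x, z}.
    q fails at x, so []q is false at v.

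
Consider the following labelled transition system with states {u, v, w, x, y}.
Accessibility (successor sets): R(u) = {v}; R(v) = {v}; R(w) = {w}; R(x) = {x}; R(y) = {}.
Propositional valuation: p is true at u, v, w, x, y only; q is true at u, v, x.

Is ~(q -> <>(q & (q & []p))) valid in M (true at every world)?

No

Let φ = ~(q -> <>(q & (q & []p))). Evaluate φ at each world:
  u (successors {v}): φ is false.
  v (successors {v}): φ is false.
  w (successors {w}): φ is false.
  x (successors {x}): φ is false.
  y (successors ∅): φ is false.
Detail at u (counterexample):
  At u: q -> <>(q & (q & []p)) is true, so ~(q -> <>(q & (q & []p))) is false.
    At u: q is true, <>(q & (q & []p)) is true, so q -> <>(q & (q & []p)) is true.
      At u: <>(q & (q & []p)) requires q & (q & []p) at some successor in {v}.
        q & (q & []p) holds at v, so <>(q & (q & []p)) is true at u.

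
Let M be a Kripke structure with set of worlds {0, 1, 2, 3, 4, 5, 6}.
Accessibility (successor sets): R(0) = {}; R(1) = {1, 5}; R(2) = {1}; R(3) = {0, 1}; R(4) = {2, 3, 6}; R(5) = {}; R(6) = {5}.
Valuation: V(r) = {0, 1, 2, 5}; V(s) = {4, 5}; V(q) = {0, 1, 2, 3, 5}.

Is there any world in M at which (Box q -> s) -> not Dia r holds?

Yes

Recall that Box ψ holds at a world iff ψ holds at every accessible world, and Dia ψ holds iff ψ holds at some accessible world.
Let φ = (Box q -> s) -> not Dia r. Evaluate φ at each world:
  0 (successors ∅): φ is true.
  1 (successors {1, 5}): φ is true.
  2 (successors {1}): φ is true.
  3 (successors {0, 1}): φ is true.
  4 (successors {2, 3, 6}): φ is false.
  5 (successors ∅): φ is true.
  6 (successors {5}): φ is true.
Detail at 0 (witness):
  At 0: Box q -> s is false, not Dia r is true, so (Box q -> s) -> not Dia r is true.
    At 0: Box q is true, s is false, so Box q -> s is false.
      At 0: no accessible worlds, so Box q holds vacuously.
    At 0: Dia r is false, so not Dia r is true.
      At 0: no accessible worlds, so Dia r is false.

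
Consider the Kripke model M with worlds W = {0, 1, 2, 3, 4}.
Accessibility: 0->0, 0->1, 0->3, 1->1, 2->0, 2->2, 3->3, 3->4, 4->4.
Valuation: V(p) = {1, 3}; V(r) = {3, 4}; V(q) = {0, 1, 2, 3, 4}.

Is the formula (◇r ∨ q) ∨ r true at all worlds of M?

Let φ = (◇r ∨ q) ∨ r. Evaluate φ at each world:
  0 (successors {0, 1, 3}): φ is true.
  1 (successors {1}): φ is true.
  2 (successors {0, 2}): φ is true.
  3 (successors {3, 4}): φ is true.
  4 (successors {4}): φ is true.
For instance, at 1:
  At 1: ◇r ∨ q is true, r is false, so (◇r ∨ q) ∨ r is true.
    At 1: ◇r is false, q is true, so ◇r ∨ q is true.
      At 1: ◇r requires r at some successor in {1}.
        At 1: r is false.
      So ◇r is false at 1.

Yes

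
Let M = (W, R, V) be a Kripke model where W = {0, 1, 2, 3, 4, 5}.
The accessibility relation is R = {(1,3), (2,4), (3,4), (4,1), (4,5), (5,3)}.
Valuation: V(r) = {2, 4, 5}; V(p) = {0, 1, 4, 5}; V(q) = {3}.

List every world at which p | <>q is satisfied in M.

Recall that <>ψ holds at a world iff ψ holds at some accessible world.
Let φ = p | <>q. Evaluate φ at each world:
  0 (successors ∅): φ is true.
  1 (successors {3}): φ is true.
  2 (successors {4}): φ is false.
  3 (successors {4}): φ is false.
  4 (successors {1, 5}): φ is true.
  5 (successors {3}): φ is true.
For instance, at 5:
  At 5: p is true, <>q is true, so p | <>q is true.
    At 5: <>q requires q at some successor in {3}.
      q holds at 3, so <>q is true at 5.
Satisfying worlds: {0, 1, 4, 5}

0, 1, 4, 5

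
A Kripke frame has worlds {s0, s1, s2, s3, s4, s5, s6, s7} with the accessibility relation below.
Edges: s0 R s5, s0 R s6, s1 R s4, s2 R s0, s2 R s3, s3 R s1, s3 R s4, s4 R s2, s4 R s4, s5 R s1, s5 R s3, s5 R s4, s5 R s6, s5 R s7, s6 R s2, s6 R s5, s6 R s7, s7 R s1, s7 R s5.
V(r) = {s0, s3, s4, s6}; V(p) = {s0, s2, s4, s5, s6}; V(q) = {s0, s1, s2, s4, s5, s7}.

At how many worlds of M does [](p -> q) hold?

6

Let φ = [](p -> q). Evaluate φ at each world:
  s0 (successors {s5, s6}): φ is false.
  s1 (successors {s4}): φ is true.
  s2 (successors {s0, s3}): φ is true.
  s3 (successors {s1, s4}): φ is true.
  s4 (successors {s2, s4}): φ is true.
  s5 (successors {s1, s3, s4, s6, s7}): φ is false.
  s6 (successors {s2, s5, s7}): φ is true.
  s7 (successors {s1, s5}): φ is true.
For instance, at s0:
  At s0: [](p -> q) requires p -> q at every successor {s5, s6}.
    p -> q fails at s6, so [](p -> q) is false at s0.
Satisfying worlds: {s1, s2, s3, s4, s6, s7}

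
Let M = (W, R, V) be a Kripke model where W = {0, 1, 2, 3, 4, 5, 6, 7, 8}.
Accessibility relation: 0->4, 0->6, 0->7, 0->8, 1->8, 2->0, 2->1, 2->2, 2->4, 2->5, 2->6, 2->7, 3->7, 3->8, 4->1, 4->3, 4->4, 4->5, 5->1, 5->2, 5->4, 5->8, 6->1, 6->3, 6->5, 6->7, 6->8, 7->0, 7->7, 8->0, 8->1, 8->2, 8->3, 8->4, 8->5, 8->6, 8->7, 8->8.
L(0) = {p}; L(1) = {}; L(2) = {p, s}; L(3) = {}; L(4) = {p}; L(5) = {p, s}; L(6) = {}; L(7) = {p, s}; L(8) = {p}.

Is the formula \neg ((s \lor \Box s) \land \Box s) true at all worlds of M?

Let φ = \neg ((s \lor \Box s) \land \Box s). Evaluate φ at each world:
  0 (successors {4, 6, 7, 8}): φ is true.
  1 (successors {8}): φ is true.
  2 (successors {0, 1, 2, 4, 5, 6, 7}): φ is true.
  3 (successors {7, 8}): φ is true.
  4 (successors {1, 3, 4, 5}): φ is true.
  5 (successors {1, 2, 4, 8}): φ is true.
  6 (successors {1, 3, 5, 7, 8}): φ is true.
  7 (successors {0, 7}): φ is true.
  8 (successors {0, 1, 2, 3, 4, 5, 6, 7, 8}): φ is true.
For instance, at 3:
  At 3: (s \lor \Box s) \land \Box s is false, so \neg ((s \lor \Box s) \land \Box s) is true.
    At 3: s \lor \Box s is false, \Box s is false, so (s \lor \Box s) \land \Box s is false.
      At 3: s is false, \Box s is false, so s \lor \Box s is false.
      At 3: \Box s requires s at every successor {7, 8}.
        s fails at 8, so \Box s is false at 3.

Yes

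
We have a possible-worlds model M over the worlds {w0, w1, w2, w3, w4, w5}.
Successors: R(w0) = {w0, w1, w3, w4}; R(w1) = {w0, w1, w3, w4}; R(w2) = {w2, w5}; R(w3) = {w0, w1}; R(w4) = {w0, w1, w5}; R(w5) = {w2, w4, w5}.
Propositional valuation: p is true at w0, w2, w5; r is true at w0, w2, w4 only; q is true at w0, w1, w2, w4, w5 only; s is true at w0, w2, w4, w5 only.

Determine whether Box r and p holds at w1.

No

At w1: Box r is false, p is false, so Box r and p is false.
  At w1: Box r requires r at every successor {w0, w1, w3, w4}.
    r fails at w1, so Box r is false at w1.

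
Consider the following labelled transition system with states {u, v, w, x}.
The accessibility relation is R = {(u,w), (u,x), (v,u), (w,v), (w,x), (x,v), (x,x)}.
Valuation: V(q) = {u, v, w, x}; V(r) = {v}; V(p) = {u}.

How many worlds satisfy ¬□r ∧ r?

1

Let φ = ¬□r ∧ r. Evaluate φ at each world:
  u (successors {w, x}): φ is false.
  v (successors {u}): φ is true.
  w (successors {v, x}): φ is false.
  x (successors {v, x}): φ is false.
For instance, at u:
  At u: ¬□r is true, r is false, so ¬□r ∧ r is false.
    At u: □r is false, so ¬□r is true.
      At u: □r requires r at every successor {w, x}.
        r fails at w, so □r is false at u.
Satisfying worlds: {v}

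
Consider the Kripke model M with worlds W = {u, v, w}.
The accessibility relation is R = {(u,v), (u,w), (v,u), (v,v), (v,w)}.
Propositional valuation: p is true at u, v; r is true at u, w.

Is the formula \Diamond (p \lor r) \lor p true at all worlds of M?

Let φ = \Diamond (p \lor r) \lor p. Evaluate φ at each world:
  u (successors {v, w}): φ is true.
  v (successors {u, v, w}): φ is true.
  w (successors ∅): φ is false.
Detail at w (counterexample):
  At w: \Diamond (p \lor r) is false, p is false, so \Diamond (p \lor r) \lor p is false.
    At w: no accessible worlds, so \Diamond (p \lor r) is false.

No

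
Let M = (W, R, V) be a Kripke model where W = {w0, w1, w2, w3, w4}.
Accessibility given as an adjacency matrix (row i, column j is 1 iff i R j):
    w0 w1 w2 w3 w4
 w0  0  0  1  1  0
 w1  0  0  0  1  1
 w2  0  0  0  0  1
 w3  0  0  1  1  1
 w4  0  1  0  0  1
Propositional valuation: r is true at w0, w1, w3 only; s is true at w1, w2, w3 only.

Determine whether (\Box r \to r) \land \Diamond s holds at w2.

No

Recall that \Box ψ holds at a world iff ψ holds at every accessible world, and \Diamond ψ holds iff ψ holds at some accessible world.
At w2: \Box r \to r is true, \Diamond s is false, so (\Box r \to r) \land \Diamond s is false.
  At w2: \Box r is false, r is false, so \Box r \to r is true.
    At w2: \Box r requires r at every successor {w4}.
      r fails at w4, so \Box r is false at w2.
  At w2: \Diamond s requires s at some successor in {w4}.
    At w4: s is false.
  So \Diamond s is false at w2.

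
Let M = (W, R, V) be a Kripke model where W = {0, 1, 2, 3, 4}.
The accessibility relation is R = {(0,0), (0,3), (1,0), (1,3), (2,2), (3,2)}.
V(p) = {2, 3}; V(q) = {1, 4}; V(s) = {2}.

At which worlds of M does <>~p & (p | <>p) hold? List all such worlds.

Let φ = <>~p & (p | <>p). Evaluate φ at each world:
  0 (successors {0, 3}): φ is true.
  1 (successors {0, 3}): φ is true.
  2 (successors {2}): φ is false.
  3 (successors {2}): φ is false.
  4 (successors ∅): φ is false.
For instance, at 3:
  At 3: <>~p is false, p | <>p is true, so <>~p & (p | <>p) is false.
    At 3: <>~p requires ~p at some successor in {2}.
      At 2: ~p is false.
    So <>~p is false at 3.
    At 3: p is true, <>p is true, so p | <>p is true.
      At 3: <>p requires p at some successor in {2}.
        p holds at 2, so <>p is true at 3.
Satisfying worlds: {0, 1}

0, 1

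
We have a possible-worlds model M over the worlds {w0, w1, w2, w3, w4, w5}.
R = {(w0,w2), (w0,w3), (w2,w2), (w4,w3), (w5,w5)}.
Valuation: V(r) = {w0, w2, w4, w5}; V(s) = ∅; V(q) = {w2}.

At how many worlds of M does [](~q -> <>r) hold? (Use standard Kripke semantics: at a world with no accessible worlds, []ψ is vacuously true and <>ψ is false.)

4

Recall that []ψ holds at a world iff ψ holds at every accessible world, and <>ψ holds iff ψ holds at some accessible world.
Let φ = [](~q -> <>r). Evaluate φ at each world:
  w0 (successors {w2, w3}): φ is false.
  w1 (successors ∅): φ is true.
  w2 (successors {w2}): φ is true.
  w3 (successors ∅): φ is true.
  w4 (successors {w3}): φ is false.
  w5 (successors {w5}): φ is true.
For instance, at w4:
  At w4: [](~q -> <>r) requires ~q -> <>r at every successor {w3}.
    ~q -> <>r fails at w3, so [](~q -> <>r) is false at w4.
      At w3: ~q is true, <>r is false, so ~q -> <>r is false.
Satisfying worlds: {w1, w2, w3, w5}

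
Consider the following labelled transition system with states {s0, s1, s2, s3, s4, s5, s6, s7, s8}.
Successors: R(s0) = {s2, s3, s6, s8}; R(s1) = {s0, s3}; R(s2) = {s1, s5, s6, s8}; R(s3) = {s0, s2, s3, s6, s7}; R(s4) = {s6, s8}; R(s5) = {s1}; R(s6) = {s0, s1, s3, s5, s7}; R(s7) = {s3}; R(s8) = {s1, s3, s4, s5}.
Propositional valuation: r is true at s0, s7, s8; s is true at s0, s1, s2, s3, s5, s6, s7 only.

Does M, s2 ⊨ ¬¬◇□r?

At s2: ¬◇□r is true, so ¬¬◇□r is false.
  At s2: ◇□r is false, so ¬◇□r is true.
    At s2: ◇□r requires □r at some successor in {s1, s5, s6, s8}.
      At s1: □r is false.
      At s5: □r is false.
      At s6: □r is false.
      At s8: □r is false.
    So ◇□r is false at s2.

No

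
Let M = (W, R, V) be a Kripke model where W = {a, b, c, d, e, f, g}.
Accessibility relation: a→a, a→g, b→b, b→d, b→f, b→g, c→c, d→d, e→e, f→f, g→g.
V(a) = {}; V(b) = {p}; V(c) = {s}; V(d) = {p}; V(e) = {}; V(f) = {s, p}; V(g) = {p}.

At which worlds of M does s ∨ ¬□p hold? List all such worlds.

a, c, e, f

Recall that □ψ holds at a world iff ψ holds at every accessible world, and ◇ψ holds iff ψ holds at some accessible world.
Let φ = s ∨ ¬□p. Evaluate φ at each world:
  a (successors {a, g}): φ is true.
  b (successors {b, d, f, g}): φ is false.
  c (successors {c}): φ is true.
  d (successors {d}): φ is false.
  e (successors {e}): φ is true.
  f (successors {f}): φ is true.
  g (successors {g}): φ is false.
For instance, at a:
  At a: s is false, ¬□p is true, so s ∨ ¬□p is true.
    At a: □p is false, so ¬□p is true.
      At a: □p requires p at every successor {a, g}.
        p fails at a, so □p is false at a.
Satisfying worlds: {a, c, e, f}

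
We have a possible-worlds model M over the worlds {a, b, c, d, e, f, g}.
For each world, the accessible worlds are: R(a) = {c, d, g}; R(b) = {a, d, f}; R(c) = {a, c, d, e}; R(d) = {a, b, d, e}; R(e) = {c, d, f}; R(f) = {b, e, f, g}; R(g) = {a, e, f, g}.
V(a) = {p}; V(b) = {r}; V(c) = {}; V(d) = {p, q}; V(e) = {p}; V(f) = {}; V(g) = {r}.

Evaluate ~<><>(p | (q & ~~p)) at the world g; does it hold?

No

At g: <><>(p | (q & ~~p)) is true, so ~<><>(p | (q & ~~p)) is false.
  At g: <><>(p | (q & ~~p)) requires <>(p | (q & ~~p)) at some successor in {a, e, f, g}.
    <>(p | (q & ~~p)) holds at a, so <><>(p | (q & ~~p)) is true at g.
      At a: <>(p | (q & ~~p)) requires p | (q & ~~p) at some successor in {c, d, g}.
        p | (q & ~~p) holds at d, so <>(p | (q & ~~p)) is true at a.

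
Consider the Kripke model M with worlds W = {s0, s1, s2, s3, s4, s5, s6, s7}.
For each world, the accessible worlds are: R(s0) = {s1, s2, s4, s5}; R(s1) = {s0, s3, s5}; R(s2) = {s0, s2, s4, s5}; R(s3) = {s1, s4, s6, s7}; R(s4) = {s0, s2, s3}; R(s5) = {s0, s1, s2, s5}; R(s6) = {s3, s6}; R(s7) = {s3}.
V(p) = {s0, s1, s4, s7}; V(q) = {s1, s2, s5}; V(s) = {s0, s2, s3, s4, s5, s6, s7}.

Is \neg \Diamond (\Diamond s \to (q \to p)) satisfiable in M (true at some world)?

No

Let φ = \neg \Diamond (\Diamond s \to (q \to p)). Evaluate φ at each world:
  s0 (successors {s1, s2, s4, s5}): φ is false.
  s1 (successors {s0, s3, s5}): φ is false.
  s2 (successors {s0, s2, s4, s5}): φ is false.
  s3 (successors {s1, s4, s6, s7}): φ is false.
  s4 (successors {s0, s2, s3}): φ is false.
  s5 (successors {s0, s1, s2, s5}): φ is false.
  s6 (successors {s3, s6}): φ is false.
  s7 (successors {s3}): φ is false.
For instance, at s4:
  At s4: \Diamond (\Diamond s \to (q \to p)) is true, so \neg \Diamond (\Diamond s \to (q \to p)) is false.
    At s4: \Diamond (\Diamond s \to (q \to p)) requires \Diamond s \to (q \to p) at some successor in {s0, s2, s3}.
      \Diamond s \to (q \to p) holds at s0, so \Diamond (\Diamond s \to (q \to p)) is true at s4.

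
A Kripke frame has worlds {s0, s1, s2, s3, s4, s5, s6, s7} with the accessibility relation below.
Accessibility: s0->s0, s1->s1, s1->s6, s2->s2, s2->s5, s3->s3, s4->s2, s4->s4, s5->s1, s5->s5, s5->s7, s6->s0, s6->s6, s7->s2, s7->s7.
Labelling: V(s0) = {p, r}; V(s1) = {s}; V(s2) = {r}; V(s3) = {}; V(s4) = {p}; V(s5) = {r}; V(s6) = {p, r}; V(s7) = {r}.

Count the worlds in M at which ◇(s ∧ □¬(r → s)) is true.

Recall that □ψ holds at a world iff ψ holds at every accessible world, and ◇ψ holds iff ψ holds at some accessible world.
Let φ = ◇(s ∧ □¬(r → s)). Evaluate φ at each world:
  s0 (successors {s0}): φ is false.
  s1 (successors {s1, s6}): φ is false.
  s2 (successors {s2, s5}): φ is false.
  s3 (successors {s3}): φ is false.
  s4 (successors {s2, s4}): φ is false.
  s5 (successors {s1, s5, s7}): φ is false.
  s6 (successors {s0, s6}): φ is false.
  s7 (successors {s2, s7}): φ is false.
For instance, at s3:
  At s3: ◇(s ∧ □¬(r → s)) requires s ∧ □¬(r → s) at some successor in {s3}.
    At s3: s ∧ □¬(r → s) is false.
  So ◇(s ∧ □¬(r → s)) is false at s3.
Satisfying worlds: none.

0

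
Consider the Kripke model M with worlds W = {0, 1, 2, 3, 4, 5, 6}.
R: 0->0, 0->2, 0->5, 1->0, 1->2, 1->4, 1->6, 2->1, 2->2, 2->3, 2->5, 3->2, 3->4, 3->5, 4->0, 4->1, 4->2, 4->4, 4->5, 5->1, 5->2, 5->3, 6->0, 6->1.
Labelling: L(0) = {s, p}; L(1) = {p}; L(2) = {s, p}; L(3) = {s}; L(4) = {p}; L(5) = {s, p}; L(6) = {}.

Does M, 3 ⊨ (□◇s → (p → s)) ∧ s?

Yes

At 3: □◇s → (p → s) is true, s is true, so (□◇s → (p → s)) ∧ s is true.
  At 3: □◇s is true, p → s is true, so □◇s → (p → s) is true.
    At 3: □◇s requires ◇s at every successor {2, 4, 5}.
      At 2: ◇s is true.
      At 4: ◇s is true.
      At 5: ◇s is true.
    So □◇s is true at 3.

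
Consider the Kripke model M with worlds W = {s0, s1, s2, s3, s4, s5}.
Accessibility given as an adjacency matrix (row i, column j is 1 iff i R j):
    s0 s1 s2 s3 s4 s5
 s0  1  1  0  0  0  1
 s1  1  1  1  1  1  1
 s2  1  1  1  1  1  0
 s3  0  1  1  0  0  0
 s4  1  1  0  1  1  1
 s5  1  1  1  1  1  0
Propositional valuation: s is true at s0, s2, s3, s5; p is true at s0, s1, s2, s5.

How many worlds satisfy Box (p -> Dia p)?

Let φ = Box (p -> Dia p). Evaluate φ at each world:
  s0 (successors {s0, s1, s5}): φ is true.
  s1 (successors {s0, s1, s2, s3, s4, s5}): φ is true.
  s2 (successors {s0, s1, s2, s3, s4}): φ is true.
  s3 (successors {s1, s2}): φ is true.
  s4 (successors {s0, s1, s3, s4, s5}): φ is true.
  s5 (successors {s0, s1, s2, s3, s4}): φ is true.
For instance, at s4:
  At s4: Box (p -> Dia p) requires p -> Dia p at every successor {s0, s1, s3, s4, s5}.
    At s0: p -> Dia p is true.
    At s1: p -> Dia p is true.
    At s3: p -> Dia p is true.
    At s4: p -> Dia p is true.
    At s5: p -> Dia p is true.
  So Box (p -> Dia p) is true at s4.
Satisfying worlds: {s0, s1, s2, s3, s4, s5}

6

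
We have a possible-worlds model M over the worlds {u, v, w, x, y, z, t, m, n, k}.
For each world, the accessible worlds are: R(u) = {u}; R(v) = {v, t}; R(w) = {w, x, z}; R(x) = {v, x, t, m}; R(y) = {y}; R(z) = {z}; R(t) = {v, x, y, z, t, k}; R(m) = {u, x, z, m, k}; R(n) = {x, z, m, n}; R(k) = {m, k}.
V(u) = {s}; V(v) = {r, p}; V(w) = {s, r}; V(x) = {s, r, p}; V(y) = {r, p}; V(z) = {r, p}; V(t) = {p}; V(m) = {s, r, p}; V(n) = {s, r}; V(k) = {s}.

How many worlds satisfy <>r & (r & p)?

5

Let φ = <>r & (r & p). Evaluate φ at each world:
  u (successors {u}): φ is false.
  v (successors {v, t}): φ is true.
  w (successors {w, x, z}): φ is false.
  x (successors {v, x, t, m}): φ is true.
  y (successors {y}): φ is true.
  z (successors {z}): φ is true.
  t (successors {v, x, y, z, t, k}): φ is false.
  m (successors {u, x, z, m, k}): φ is true.
  n (successors {x, z, m, n}): φ is false.
  k (successors {m, k}): φ is false.
For instance, at y:
  At y: <>r is true, r & p is true, so <>r & (r & p) is true.
    At y: <>r requires r at some successor in {y}.
      r holds at y, so <>r is true at y.
Satisfying worlds: {v, x, y, z, m}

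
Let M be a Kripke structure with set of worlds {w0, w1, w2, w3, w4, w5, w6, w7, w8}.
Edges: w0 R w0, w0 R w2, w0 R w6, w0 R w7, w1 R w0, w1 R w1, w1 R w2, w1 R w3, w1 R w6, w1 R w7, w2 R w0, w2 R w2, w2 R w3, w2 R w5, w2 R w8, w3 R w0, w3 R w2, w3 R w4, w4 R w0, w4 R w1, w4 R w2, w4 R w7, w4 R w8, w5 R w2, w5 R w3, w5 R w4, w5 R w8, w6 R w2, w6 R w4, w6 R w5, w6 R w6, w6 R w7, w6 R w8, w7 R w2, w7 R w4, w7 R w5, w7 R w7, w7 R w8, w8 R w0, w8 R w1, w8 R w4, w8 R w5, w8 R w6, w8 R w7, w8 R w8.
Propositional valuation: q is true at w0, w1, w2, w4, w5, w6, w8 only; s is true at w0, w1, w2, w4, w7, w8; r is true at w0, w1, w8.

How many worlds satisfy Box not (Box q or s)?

Let φ = Box not (Box q or s). Evaluate φ at each world:
  w0 (successors {w0, w2, w6, w7}): φ is false.
  w1 (successors {w0, w1, w2, w3, w6, w7}): φ is false.
  w2 (successors {w0, w2, w3, w5, w8}): φ is false.
  w3 (successors {w0, w2, w4}): φ is false.
  w4 (successors {w0, w1, w2, w7, w8}): φ is false.
  w5 (successors {w2, w3, w4, w8}): φ is false.
  w6 (successors {w2, w4, w5, w6, w7, w8}): φ is false.
  w7 (successors {w2, w4, w5, w7, w8}): φ is false.
  w8 (successors {w0, w1, w4, w5, w6, w7, w8}): φ is false.
For instance, at w8:
  At w8: Box not (Box q or s) requires not (Box q or s) at every successor {w0, w1, w4, w5, w6, w7, w8}.
    not (Box q or s) fails at w0, so Box not (Box q or s) is false at w8.
      At w0: Box q or s is true, so not (Box q or s) is false.
Satisfying worlds: none.

0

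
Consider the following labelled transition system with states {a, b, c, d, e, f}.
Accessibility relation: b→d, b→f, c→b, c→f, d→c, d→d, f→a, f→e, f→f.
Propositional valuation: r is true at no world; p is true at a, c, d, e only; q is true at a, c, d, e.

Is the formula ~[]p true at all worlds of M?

No

Recall that []ψ holds at a world iff ψ holds at every accessible world, and <>ψ holds iff ψ holds at some accessible world.
Let φ = ~[]p. Evaluate φ at each world:
  a (successors ∅): φ is false.
  b (successors {d, f}): φ is true.
  c (successors {b, f}): φ is true.
  d (successors {c, d}): φ is false.
  e (successors ∅): φ is false.
  f (successors {a, e, f}): φ is true.
Detail at a (counterexample):
  At a: []p is true, so ~[]p is false.
    At a: no accessible worlds, so []p holds vacuously.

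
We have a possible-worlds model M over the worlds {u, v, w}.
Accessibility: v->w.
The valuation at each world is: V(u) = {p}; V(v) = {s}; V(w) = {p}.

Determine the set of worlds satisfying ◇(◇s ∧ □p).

none

Let φ = ◇(◇s ∧ □p). Evaluate φ at each world:
  u (successors ∅): φ is false.
  v (successors {w}): φ is false.
  w (successors ∅): φ is false.
For instance, at v:
  At v: ◇(◇s ∧ □p) requires ◇s ∧ □p at some successor in {w}.
    At w: ◇s ∧ □p is false.
  So ◇(◇s ∧ □p) is false at v.
Satisfying worlds: none.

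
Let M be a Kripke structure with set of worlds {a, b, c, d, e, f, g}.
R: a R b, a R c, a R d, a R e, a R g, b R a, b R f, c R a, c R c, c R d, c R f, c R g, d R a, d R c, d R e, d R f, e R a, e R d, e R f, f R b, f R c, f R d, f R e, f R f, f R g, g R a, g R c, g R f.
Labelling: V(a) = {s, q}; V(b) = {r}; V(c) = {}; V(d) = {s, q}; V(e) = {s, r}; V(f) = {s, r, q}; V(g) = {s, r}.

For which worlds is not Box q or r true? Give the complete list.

a, b, c, d, e, f, g

Let φ = not Box q or r. Evaluate φ at each world:
  a (successors {b, c, d, e, g}): φ is true.
  b (successors {a, f}): φ is true.
  c (successors {a, c, d, f, g}): φ is true.
  d (successors {a, c, e, f}): φ is true.
  e (successors {a, d, f}): φ is true.
  f (successors {b, c, d, e, f, g}): φ is true.
  g (successors {a, c, f}): φ is true.
For instance, at f:
  At f: not Box q is true, r is true, so not Box q or r is true.
    At f: Box q is false, so not Box q is true.
      At f: Box q requires q at every successor {b, c, d, e, f, g}.
        q fails at b, so Box q is false at f.
Satisfying worlds: {a, b, c, d, e, f, g}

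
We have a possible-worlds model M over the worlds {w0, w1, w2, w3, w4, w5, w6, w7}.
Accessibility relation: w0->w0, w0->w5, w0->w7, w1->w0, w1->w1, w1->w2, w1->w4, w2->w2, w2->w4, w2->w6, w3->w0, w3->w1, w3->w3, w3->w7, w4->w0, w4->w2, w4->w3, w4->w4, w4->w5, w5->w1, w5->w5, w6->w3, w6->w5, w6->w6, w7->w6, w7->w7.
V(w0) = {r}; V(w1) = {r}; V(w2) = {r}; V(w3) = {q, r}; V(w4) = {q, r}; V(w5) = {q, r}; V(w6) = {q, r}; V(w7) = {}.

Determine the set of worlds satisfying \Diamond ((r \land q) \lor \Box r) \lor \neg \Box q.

Let φ = \Diamond ((r \land q) \lor \Box r) \lor \neg \Box q. Evaluate φ at each world:
  w0 (successors {w0, w5, w7}): φ is true.
  w1 (successors {w0, w1, w2, w4}): φ is true.
  w2 (successors {w2, w4, w6}): φ is true.
  w3 (successors {w0, w1, w3, w7}): φ is true.
  w4 (successors {w0, w2, w3, w4, w5}): φ is true.
  w5 (successors {w1, w5}): φ is true.
  w6 (successors {w3, w5, w6}): φ is true.
  w7 (successors {w6, w7}): φ is true.
For instance, at w4:
  At w4: \Diamond ((r \land q) \lor \Box r) is true, \neg \Box q is true, so \Diamond ((r \land q) \lor \Box r) \lor \neg \Box q is true.
    At w4: \Diamond ((r \land q) \lor \Box r) requires (r \land q) \lor \Box r at some successor in {w0, w2, w3, w4, w5}.
      (r \land q) \lor \Box r holds at w2, so \Diamond ((r \land q) \lor \Box r) is true at w4.
    At w4: \Box q is false, so \neg \Box q is true.
      At w4: \Box q requires q at every successor {w0, w2, w3, w4, w5}.
        q fails at w0, so \Box q is false at w4.
Satisfying worlds: {w0, w1, w2, w3, w4, w5, w6, w7}

w0, w1, w2, w3, w4, w5, w6, w7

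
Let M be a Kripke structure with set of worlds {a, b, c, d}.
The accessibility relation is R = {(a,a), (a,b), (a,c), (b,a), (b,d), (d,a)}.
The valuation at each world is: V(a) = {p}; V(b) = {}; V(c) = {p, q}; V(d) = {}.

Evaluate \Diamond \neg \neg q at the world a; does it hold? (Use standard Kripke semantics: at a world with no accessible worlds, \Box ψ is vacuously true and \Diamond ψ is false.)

At a: \Diamond \neg \neg q requires \neg \neg q at some successor in {a, b, c}.
  \neg \neg q holds at c, so \Diamond \neg \neg q is true at a.

Yes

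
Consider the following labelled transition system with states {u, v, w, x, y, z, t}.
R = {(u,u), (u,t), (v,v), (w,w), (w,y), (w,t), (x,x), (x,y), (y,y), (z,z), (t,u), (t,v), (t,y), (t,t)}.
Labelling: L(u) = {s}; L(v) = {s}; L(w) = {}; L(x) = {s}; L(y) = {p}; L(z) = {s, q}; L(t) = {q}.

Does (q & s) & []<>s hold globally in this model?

No

Let φ = (q & s) & []<>s. Evaluate φ at each world:
  u (successors {u, t}): φ is false.
  v (successors {v}): φ is false.
  w (successors {w, y, t}): φ is false.
  x (successors {x, y}): φ is false.
  y (successors {y}): φ is false.
  z (successors {z}): φ is true.
  t (successors {u, v, y, t}): φ is false.
Detail at u (counterexample):
  At u: q & s is false, []<>s is true, so (q & s) & []<>s is false.
    At u: []<>s requires <>s at every successor {u, t}.
      At u: <>s is true.
      At t: <>s is true.
    So []<>s is true at u.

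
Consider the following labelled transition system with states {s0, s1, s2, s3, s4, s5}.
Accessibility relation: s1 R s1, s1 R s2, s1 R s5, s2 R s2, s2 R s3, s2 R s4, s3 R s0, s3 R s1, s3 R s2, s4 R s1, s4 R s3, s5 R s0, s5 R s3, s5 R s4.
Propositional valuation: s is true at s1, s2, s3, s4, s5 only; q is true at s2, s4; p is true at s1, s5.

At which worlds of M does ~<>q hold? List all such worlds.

s0, s4

Let φ = ~<>q. Evaluate φ at each world:
  s0 (successors ∅): φ is true.
  s1 (successors {s1, s2, s5}): φ is false.
  s2 (successors {s2, s3, s4}): φ is false.
  s3 (successors {s0, s1, s2}): φ is false.
  s4 (successors {s1, s3}): φ is true.
  s5 (successors {s0, s3, s4}): φ is false.
For instance, at s1:
  At s1: <>q is true, so ~<>q is false.
    At s1: <>q requires q at some successor in {s1, s2, s5}.
      q holds at s2, so <>q is true at s1.
Satisfying worlds: {s0, s4}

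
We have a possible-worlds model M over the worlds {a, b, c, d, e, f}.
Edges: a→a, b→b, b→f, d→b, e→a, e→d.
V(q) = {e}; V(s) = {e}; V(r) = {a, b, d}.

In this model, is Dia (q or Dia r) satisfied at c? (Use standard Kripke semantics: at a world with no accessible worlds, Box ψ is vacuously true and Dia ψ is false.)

No

At c: no accessible worlds, so Dia (q or Dia r) is false.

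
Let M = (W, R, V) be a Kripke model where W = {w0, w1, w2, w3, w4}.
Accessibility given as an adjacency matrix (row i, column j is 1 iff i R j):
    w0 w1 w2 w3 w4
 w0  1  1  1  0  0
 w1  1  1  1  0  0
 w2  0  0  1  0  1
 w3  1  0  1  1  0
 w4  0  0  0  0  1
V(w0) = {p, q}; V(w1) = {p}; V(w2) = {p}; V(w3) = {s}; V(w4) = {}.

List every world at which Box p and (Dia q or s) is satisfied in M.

Let φ = Box p and (Dia q or s). Evaluate φ at each world:
  w0 (successors {w0, w1, w2}): φ is true.
  w1 (successors {w0, w1, w2}): φ is true.
  w2 (successors {w2, w4}): φ is false.
  w3 (successors {w0, w2, w3}): φ is false.
  w4 (successors {w4}): φ is false.
For instance, at w0:
  At w0: Box p is true, Dia q or s is true, so Box p and (Dia q or s) is true.
    At w0: Box p requires p at every successor {w0, w1, w2}.
      At w0: p is true.
      At w1: p is true.
      At w2: p is true.
    So Box p is true at w0.
    At w0: Dia q is true, s is false, so Dia q or s is true.
      At w0: Dia q requires q at some successor in {w0, w1, w2}.
        q holds at w0, so Dia q is true at w0.
Satisfying worlds: {w0, w1}

w0, w1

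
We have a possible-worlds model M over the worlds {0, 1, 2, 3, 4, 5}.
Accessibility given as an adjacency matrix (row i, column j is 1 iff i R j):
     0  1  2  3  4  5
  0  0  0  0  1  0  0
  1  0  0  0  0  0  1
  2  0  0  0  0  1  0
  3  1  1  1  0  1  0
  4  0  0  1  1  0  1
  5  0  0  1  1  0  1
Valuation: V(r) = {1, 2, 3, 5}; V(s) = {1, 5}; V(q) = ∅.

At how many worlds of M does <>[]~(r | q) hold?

3

Let φ = <>[]~(r | q). Evaluate φ at each world:
  0 (successors {3}): φ is false.
  1 (successors {5}): φ is false.
  2 (successors {4}): φ is false.
  3 (successors {0, 1, 2, 4}): φ is true.
  4 (successors {2, 3, 5}): φ is true.
  5 (successors {2, 3, 5}): φ is true.
For instance, at 0:
  At 0: <>[]~(r | q) requires []~(r | q) at some successor in {3}.
    At 3: []~(r | q) is false.
  So <>[]~(r | q) is false at 0.
Satisfying worlds: {3, 4, 5}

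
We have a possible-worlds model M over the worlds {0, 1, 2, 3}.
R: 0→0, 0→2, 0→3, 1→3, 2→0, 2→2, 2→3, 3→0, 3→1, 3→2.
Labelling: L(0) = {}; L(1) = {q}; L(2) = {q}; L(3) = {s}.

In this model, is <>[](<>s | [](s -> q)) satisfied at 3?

At 3: <>[](<>s | [](s -> q)) requires [](<>s | [](s -> q)) at some successor in {0, 1, 2}.
  [](<>s | [](s -> q)) holds at 0, so <>[](<>s | [](s -> q)) is true at 3.
    At 0: [](<>s | [](s -> q)) requires <>s | [](s -> q) at every successor {0, 2, 3}.
      At 0: <>s | [](s -> q) is true.
      At 2: <>s | [](s -> q) is true.
      At 3: <>s | [](s -> q) is true.
    So [](<>s | [](s -> q)) is true at 0.

Yes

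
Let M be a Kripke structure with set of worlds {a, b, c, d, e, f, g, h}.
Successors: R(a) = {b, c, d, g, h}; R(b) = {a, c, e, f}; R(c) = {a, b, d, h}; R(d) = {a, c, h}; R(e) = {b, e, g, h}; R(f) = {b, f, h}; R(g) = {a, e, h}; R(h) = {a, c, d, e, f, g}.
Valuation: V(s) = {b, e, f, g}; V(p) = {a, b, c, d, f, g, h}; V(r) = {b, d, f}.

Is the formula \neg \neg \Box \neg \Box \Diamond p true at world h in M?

Recall that \Box ψ holds at a world iff ψ holds at every accessible world, and \Diamond ψ holds iff ψ holds at some accessible world.
At h: \neg \Box \neg \Box \Diamond p is true, so \neg \neg \Box \neg \Box \Diamond p is false.
  At h: \Box \neg \Box \Diamond p is false, so \neg \Box \neg \Box \Diamond p is true.
    At h: \Box \neg \Box \Diamond p requires \neg \Box \Diamond p at every successor {a, c, d, e, f, g}.
      \neg \Box \Diamond p fails at a, so \Box \neg \Box \Diamond p is false at h.

No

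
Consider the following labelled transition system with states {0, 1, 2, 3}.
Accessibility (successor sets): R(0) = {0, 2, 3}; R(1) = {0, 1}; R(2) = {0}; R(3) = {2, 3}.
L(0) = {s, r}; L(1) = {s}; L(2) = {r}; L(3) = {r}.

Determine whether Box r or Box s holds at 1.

Yes

At 1: Box r is false, Box s is true, so Box r or Box s is true.
  At 1: Box r requires r at every successor {0, 1}.
    r fails at 1, so Box r is false at 1.
  At 1: Box s requires s at every successor {0, 1}.
    At 0: s is true.
    At 1: s is true.
  So Box s is true at 1.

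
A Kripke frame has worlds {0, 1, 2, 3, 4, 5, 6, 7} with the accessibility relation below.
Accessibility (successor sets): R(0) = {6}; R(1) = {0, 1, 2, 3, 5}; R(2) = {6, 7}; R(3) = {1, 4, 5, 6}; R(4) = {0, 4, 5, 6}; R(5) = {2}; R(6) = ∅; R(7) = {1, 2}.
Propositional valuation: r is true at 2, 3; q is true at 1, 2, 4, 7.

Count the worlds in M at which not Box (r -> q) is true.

Recall that Box ψ holds at a world iff ψ holds at every accessible world, and Dia ψ holds iff ψ holds at some accessible world.
Let φ = not Box (r -> q). Evaluate φ at each world:
  0 (successors {6}): φ is false.
  1 (successors {0, 1, 2, 3, 5}): φ is true.
  2 (successors {6, 7}): φ is false.
  3 (successors {1, 4, 5, 6}): φ is false.
  4 (successors {0, 4, 5, 6}): φ is false.
  5 (successors {2}): φ is false.
  6 (successors ∅): φ is false.
  7 (successors {1, 2}): φ is false.
For instance, at 7:
  At 7: Box (r -> q) is true, so not Box (r -> q) is false.
    At 7: Box (r -> q) requires r -> q at every successor {1, 2}.
      At 1: r -> q is true.
      At 2: r -> q is true.
    So Box (r -> q) is true at 7.
Satisfying worlds: {1}

1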